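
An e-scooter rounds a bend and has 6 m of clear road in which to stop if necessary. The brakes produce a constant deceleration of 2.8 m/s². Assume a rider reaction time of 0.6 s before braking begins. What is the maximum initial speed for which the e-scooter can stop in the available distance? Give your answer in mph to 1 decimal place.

Stopping distance: v·t_r + v²/(2a) = 6 with t_r = 0.6 s and a = 2.800 m/s².
So v² + 3.360 v − 33.60 = 0.
Positive root: v = −a·t_r + √((a·t_r)² + 2a·d) = −1.680 + √(2.822 + 33.60) = 4.3551 m/s.
4.3551 m/s ÷ 0.44704 = 9.742 mph.

Maximum speed ≈ 9.7 mph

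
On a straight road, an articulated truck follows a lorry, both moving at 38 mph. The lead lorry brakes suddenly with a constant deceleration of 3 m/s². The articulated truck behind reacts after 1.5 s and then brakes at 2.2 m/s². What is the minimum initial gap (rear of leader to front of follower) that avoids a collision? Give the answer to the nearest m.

38 mph × 0.44704 = 16.9875 m/s.
Leader travels v²/(2a_L) = 288.575 / 6.000 = 48.096 m before stopping.
Follower covers v·t_r = 16.9875 × 1.5 = 25.481 m while reacting, then v²/(2a_F) = 288.575 / 4.400 = 65.585 m while braking, for a total of 25.481 + 65.585 = 91.066 m.
Since a_F ≤ a_L and the follower starts braking later, the follower is never slower than the leader, so the closest approach is when both have stopped.
Minimum gap = 91.066 − 48.096 = 42.970 m.

Minimum gap ≈ 43 m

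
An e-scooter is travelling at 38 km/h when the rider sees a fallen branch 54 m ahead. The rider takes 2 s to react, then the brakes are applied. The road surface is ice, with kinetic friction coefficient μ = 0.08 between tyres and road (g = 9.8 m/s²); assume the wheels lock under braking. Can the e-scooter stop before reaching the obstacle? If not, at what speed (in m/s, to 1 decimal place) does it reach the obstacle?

38 km/h ÷ 3.6 = 10.5556 m/s.
a = μg = 0.08 × 9.8 = 0.784 m/s².
Reaction distance = 10.5556 × 2 = 21.111 m.
Braking distance needed to stop: v²/(2a) = 111.421 / 1.568 = 71.059 m, so total needed = 21.111 + 71.059 = 92.170 m > 54 m — it cannot stop.
Distance remaining when braking begins: 54 − 21.111 = 32.889 m.
v² = v₀² − 2a·d = 111.421 − 2 × 0.784 × 32.889 = 59.851 m²/s².
v = √59.851 = 7.736 m/s.

No — it strikes the obstacle at 7.7 m/s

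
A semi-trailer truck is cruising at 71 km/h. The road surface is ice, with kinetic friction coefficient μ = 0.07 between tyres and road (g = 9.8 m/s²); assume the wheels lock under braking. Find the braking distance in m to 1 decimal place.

71 km/h ÷ 3.6 = 19.7222 m/s.
a = μg = 0.07 × 9.8 = 0.686 m/s².
Braking distance = v²/(2a) = 19.7222² / (2 × 0.686) = 388.965 / 1.372 = 283.502 m.

Braking distance ≈ 283.5 m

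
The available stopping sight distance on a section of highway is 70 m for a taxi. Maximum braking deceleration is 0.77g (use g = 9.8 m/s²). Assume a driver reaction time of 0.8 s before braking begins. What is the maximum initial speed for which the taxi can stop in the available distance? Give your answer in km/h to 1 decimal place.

a = 0.77 × 9.8 = 7.546 m/s².
Stopping distance: v·t_r + v²/(2a) = 70 with t_r = 0.8 s and a = 7.546 m/s².
So v² + 12.074 v − 1056.44 = 0.
Positive root: v = −a·t_r + √((a·t_r)² + 2a·d) = −6.037 + √(36.445 + 1056.44) = 27.0218 m/s.
27.0218 m/s × 3.6 = 97.278 km/h.

Maximum speed ≈ 97.3 km/h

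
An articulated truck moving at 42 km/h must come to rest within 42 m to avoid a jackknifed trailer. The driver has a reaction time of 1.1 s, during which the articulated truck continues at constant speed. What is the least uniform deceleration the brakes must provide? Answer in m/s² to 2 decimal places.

Required deceleration ≈ 2.33 m/s²

42 km/h ÷ 3.6 = 11.6667 m/s.
Distance covered during reaction = 11.6667 × 1.1 = 12.833 m.
Distance available for braking: 42 − 12.833 = 29.167 m.
v² = 2a·d ⇒ a = v²/(2d) = 11.6667² / (2 × 29.167) = 136.112 / 58.334 = 2.3333 m/s².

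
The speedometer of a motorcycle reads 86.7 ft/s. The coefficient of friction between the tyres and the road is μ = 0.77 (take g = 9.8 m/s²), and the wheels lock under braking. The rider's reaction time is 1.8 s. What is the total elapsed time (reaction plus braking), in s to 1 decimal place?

86.7 ft/s × 0.3048 = 26.4262 m/s.
a = μg = 0.77 × 9.8 = 7.546 m/s².
Braking time = v/a = 26.4262 / 7.546 = 3.502 s.
Total = 1.8 + 3.502 = 5.302 s.

Total time ≈ 5.3 s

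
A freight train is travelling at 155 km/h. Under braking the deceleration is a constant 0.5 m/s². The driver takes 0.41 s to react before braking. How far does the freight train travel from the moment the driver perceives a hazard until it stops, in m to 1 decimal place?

Total stopping distance ≈ 1871.4 m

155 km/h ÷ 3.6 = 43.0556 m/s.
Reaction distance = v·t_r = 43.0556 × 0.41 = 17.653 m.
Braking distance = v²/(2a) = 43.0556² / (2 × 0.500) = 1853.785 / 1.000 = 1853.785 m.
Total = 17.653 + 1853.785 = 1871.438 m.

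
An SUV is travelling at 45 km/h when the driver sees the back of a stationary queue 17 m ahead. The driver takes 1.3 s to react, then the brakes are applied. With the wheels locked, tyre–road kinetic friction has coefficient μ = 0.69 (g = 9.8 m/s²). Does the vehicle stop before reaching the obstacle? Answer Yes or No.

No

45 km/h ÷ 3.6 = 12.5000 m/s.
a = μg = 0.69 × 9.8 = 6.762 m/s².
Reaction distance = 12.5000 × 1.3 = 16.250 m.
Braking distance = v²/(2a) = 156.250 / 13.524 = 11.554 m.
Total stopping distance = 16.250 + 11.554 = 27.804 m, vs 17 m available — it cannot stop in time and overshoots by 27.804 − 17 = 10.804 m.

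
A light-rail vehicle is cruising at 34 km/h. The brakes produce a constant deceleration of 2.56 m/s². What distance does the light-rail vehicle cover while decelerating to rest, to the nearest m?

Braking distance ≈ 17 m

34 km/h ÷ 3.6 = 9.4444 m/s.
Braking distance = v²/(2a) = 9.4444² / (2 × 2.560) = 89.197 / 5.120 = 17.421 m.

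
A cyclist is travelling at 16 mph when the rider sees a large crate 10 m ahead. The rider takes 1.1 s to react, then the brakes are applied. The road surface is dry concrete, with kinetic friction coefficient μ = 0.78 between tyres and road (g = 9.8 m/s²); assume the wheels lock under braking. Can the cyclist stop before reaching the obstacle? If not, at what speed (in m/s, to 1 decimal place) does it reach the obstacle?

16 mph × 0.44704 = 7.1526 m/s.
a = μg = 0.78 × 9.8 = 7.644 m/s².
Reaction distance = 7.1526 × 1.1 = 7.868 m.
Braking distance needed to stop: v²/(2a) = 51.160 / 15.288 = 3.346 m, so total needed = 7.868 + 3.346 = 11.214 m > 10 m — it cannot stop.
Distance remaining when braking begins: 10 − 7.868 = 2.132 m.
v² = v₀² − 2a·d = 51.160 − 2 × 7.644 × 2.132 = 18.566 m²/s².
v = √18.566 = 4.309 m/s.

No — it strikes the obstacle at 4.3 m/s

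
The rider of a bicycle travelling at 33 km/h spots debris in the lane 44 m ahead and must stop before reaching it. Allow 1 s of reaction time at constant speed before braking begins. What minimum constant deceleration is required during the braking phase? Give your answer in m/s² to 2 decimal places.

Required deceleration ≈ 1.21 m/s²

33 km/h ÷ 3.6 = 9.1667 m/s.
Distance covered during reaction = 9.1667 × 1 = 9.167 m.
Distance available for braking: 44 − 9.167 = 34.833 m.
v² = 2a·d ⇒ a = v²/(2d) = 9.1667² / (2 × 34.833) = 84.028 / 69.666 = 1.2062 m/s².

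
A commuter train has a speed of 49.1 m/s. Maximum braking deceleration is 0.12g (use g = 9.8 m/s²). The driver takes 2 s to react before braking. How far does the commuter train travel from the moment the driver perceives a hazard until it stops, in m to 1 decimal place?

a = 0.12 × 9.8 = 1.176 m/s².
Reaction distance = v·t_r = 49.1000 × 2 = 98.200 m.
Braking distance = v²/(2a) = 49.1000² / (2 × 1.176) = 2410.810 / 2.352 = 1025.004 m.
Total = 98.200 + 1025.004 = 1123.204 m.

Total stopping distance ≈ 1123.2 m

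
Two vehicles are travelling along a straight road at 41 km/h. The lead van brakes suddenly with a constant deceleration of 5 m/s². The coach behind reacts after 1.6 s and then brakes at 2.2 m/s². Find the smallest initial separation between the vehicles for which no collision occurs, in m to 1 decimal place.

41 km/h ÷ 3.6 = 11.3889 m/s.
Leader travels v²/(2a_L) = 129.707 / 10.000 = 12.971 m before stopping.
Follower covers v·t_r = 11.3889 × 1.6 = 18.222 m while reacting, then v²/(2a_F) = 129.707 / 4.400 = 29.479 m while braking, for a total of 18.222 + 29.479 = 47.701 m.
Since a_F ≤ a_L and the follower starts braking later, the follower is never slower than the leader, so the closest approach is when both have stopped.
Minimum gap = 47.701 − 12.971 = 34.730 m.

Minimum gap ≈ 34.7 m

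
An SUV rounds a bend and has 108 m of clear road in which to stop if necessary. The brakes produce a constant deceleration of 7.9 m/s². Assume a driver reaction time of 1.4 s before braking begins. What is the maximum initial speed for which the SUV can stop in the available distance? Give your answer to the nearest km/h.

Stopping distance: v·t_r + v²/(2a) = 108 with t_r = 1.4 s and a = 7.900 m/s².
So v² + 22.120 v − 1706.40 = 0.
Positive root: v = −a·t_r + √((a·t_r)² + 2a·d) = −11.060 + √(122.324 + 1706.40) = 31.7036 m/s.
31.7036 m/s × 3.6 = 114.133 km/h.

Maximum speed ≈ 114 km/h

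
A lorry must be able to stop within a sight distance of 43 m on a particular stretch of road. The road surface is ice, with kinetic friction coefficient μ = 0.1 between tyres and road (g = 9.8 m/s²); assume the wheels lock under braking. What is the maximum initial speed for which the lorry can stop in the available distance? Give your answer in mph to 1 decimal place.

Maximum speed ≈ 20.5 mph

a = μg = 0.1 × 9.8 = 0.980 m/s².
v²/(2a) = d ⇒ v = √(2 × 0.980 × 43) = √84.28 = 9.1804 m/s.
9.1804 m/s ÷ 0.44704 = 20.536 mph.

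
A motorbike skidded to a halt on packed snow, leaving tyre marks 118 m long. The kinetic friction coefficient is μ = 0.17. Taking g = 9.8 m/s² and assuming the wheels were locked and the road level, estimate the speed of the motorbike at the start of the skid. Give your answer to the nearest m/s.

Deceleration a = μg = 0.17 × 9.8 = 1.666 m/s².
v = √(2a·d) = √(2 × 1.666 × 118) = √393.176 = 19.8287 m/s.

Initial speed ≈ 20 m/s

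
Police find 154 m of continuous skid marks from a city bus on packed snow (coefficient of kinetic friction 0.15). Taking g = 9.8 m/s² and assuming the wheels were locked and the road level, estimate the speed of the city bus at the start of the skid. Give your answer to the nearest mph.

Initial speed ≈ 48 mph

Deceleration a = μg = 0.15 × 9.8 = 1.470 m/s².
v = √(2a·d) = √(2 × 1.470 × 154) = √452.760 = 21.2782 m/s.
= 21.2782 ÷ 0.44704 = 47.598 mph.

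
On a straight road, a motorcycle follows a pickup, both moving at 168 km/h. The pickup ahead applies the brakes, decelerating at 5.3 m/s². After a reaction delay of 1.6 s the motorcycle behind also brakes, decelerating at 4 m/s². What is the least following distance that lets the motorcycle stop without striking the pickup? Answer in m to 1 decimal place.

Minimum gap ≈ 141.4 m

168 km/h ÷ 3.6 = 46.6667 m/s.
Leader travels v²/(2a_L) = 2177.781 / 10.600 = 205.451 m before stopping.
Follower covers v·t_r = 46.6667 × 1.6 = 74.667 m while reacting, then v²/(2a_F) = 2177.781 / 8.000 = 272.223 m while braking, for a total of 74.667 + 272.223 = 346.890 m.
Since a_F ≤ a_L and the follower starts braking later, the follower is never slower than the leader, so the closest approach is when both have stopped.
Minimum gap = 346.890 − 205.451 = 141.439 m.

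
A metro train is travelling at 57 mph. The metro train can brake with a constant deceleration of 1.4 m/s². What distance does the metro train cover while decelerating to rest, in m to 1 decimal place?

Braking distance ≈ 231.9 m

57 mph × 0.44704 = 25.4813 m/s.
Braking distance = v²/(2a) = 25.4813² / (2 × 1.400) = 649.297 / 2.800 = 231.892 m.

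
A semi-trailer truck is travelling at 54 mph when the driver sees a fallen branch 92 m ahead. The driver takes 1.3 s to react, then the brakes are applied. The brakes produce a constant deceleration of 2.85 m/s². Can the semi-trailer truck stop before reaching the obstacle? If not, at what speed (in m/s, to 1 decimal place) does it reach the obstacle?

54 mph × 0.44704 = 24.1402 m/s.
Reaction distance = 24.1402 × 1.3 = 31.382 m.
Braking distance needed to stop: v²/(2a) = 582.749 / 5.700 = 102.237 m, so total needed = 31.382 + 102.237 = 133.619 m > 92 m — it cannot stop.
Distance remaining when braking begins: 92 − 31.382 = 60.618 m.
v² = v₀² − 2a·d = 582.749 − 2 × 2.850 × 60.618 = 237.226 m²/s².
v = √237.226 = 15.402 m/s.

No — it strikes the obstacle at 15.4 m/s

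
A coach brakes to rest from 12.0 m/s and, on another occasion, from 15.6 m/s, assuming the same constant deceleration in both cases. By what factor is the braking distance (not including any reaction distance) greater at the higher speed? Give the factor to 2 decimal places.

Braking distance d = v²/(2a), so with a fixed, d ∝ v².
Factor = (15.6/12.0)² = 1.3000² = 1.6900.

Factor ≈ 1.69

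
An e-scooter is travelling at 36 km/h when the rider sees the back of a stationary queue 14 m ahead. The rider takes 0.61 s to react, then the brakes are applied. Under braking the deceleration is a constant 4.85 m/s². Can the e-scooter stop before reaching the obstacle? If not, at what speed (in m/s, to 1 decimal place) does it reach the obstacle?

No — it strikes the obstacle at 4.8 m/s

36 km/h ÷ 3.6 = 10.0000 m/s.
Reaction distance = 10.0000 × 0.61 = 6.100 m.
Braking distance needed to stop: v²/(2a) = 100.000 / 9.700 = 10.309 m, so total needed = 6.100 + 10.309 = 16.409 m > 14 m — it cannot stop.
Distance remaining when braking begins: 14 − 6.100 = 7.900 m.
v² = v₀² − 2a·d = 100.000 − 2 × 4.850 × 7.900 = 23.370 m²/s².
v = √23.370 = 4.834 m/s.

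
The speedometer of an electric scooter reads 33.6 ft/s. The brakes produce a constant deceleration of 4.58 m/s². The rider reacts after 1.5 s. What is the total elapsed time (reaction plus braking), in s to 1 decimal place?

Total time ≈ 3.7 s

33.6 ft/s × 0.3048 = 10.2413 m/s.
Braking time = v/a = 10.2413 / 4.580 = 2.236 s.
Total = 1.5 + 2.236 = 3.736 s.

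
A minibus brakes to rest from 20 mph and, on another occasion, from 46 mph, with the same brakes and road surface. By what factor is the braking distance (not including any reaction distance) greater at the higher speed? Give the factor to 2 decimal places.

Factor ≈ 5.29

Braking distance d = v²/(2a), so with a fixed, d ∝ v².
Factor = (46/20)² = 2.3000² = 5.2900.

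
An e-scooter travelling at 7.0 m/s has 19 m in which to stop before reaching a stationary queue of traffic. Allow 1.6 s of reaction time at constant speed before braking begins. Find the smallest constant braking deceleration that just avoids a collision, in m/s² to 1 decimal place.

Required deceleration ≈ 3.1 m/s²

Distance covered during reaction = 7.0000 × 1.6 = 11.200 m.
Distance available for braking: 19 − 11.200 = 7.800 m.
v² = 2a·d ⇒ a = v²/(2d) = 7.0000² / (2 × 7.800) = 49.000 / 15.600 = 3.1410 m/s².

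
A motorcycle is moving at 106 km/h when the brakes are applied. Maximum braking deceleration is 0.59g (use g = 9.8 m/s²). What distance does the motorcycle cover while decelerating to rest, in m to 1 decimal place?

Braking distance ≈ 75.0 m

106 km/h ÷ 3.6 = 29.4444 m/s.
a = 0.59 × 9.8 = 5.782 m/s².
Braking distance = v²/(2a) = 29.4444² / (2 × 5.782) = 866.973 / 11.564 = 74.972 m.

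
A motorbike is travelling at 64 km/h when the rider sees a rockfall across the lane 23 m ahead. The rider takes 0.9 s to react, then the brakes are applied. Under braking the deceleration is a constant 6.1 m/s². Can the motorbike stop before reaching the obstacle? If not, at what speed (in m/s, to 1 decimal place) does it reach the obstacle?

No — it strikes the obstacle at 15.2 m/s

64 km/h ÷ 3.6 = 17.7778 m/s.
Reaction distance = 17.7778 × 0.9 = 16.000 m.
Braking distance needed to stop: v²/(2a) = 316.050 / 12.200 = 25.906 m, so total needed = 16.000 + 25.906 = 41.906 m > 23 m — it cannot stop.
Distance remaining when braking begins: 23 − 16.000 = 7.000 m.
v² = v₀² − 2a·d = 316.050 − 2 × 6.100 × 7.000 = 230.650 m²/s².
v = √230.650 = 15.187 m/s.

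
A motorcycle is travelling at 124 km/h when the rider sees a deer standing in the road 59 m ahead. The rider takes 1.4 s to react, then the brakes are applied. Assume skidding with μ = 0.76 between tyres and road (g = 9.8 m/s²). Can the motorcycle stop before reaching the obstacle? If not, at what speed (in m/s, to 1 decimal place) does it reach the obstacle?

124 km/h ÷ 3.6 = 34.4444 m/s.
a = μg = 0.76 × 9.8 = 7.448 m/s².
Reaction distance = 34.4444 × 1.4 = 48.222 m.
Braking distance needed to stop: v²/(2a) = 1186.417 / 14.896 = 79.647 m, so total needed = 48.222 + 79.647 = 127.869 m > 59 m — it cannot stop.
Distance remaining when braking begins: 59 − 48.222 = 10.778 m.
v² = v₀² − 2a·d = 1186.417 − 2 × 7.448 × 10.778 = 1025.868 m²/s².
v = √1025.868 = 32.029 m/s.

No — it strikes the obstacle at 32.0 m/s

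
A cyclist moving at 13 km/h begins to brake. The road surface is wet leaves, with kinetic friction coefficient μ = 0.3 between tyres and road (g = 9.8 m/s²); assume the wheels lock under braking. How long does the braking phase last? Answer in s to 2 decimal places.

Braking time ≈ 1.23 s

13 km/h ÷ 3.6 = 3.6111 m/s.
a = μg = 0.3 × 9.8 = 2.940 m/s².
Braking time = v/a = 3.6111 / 2.940 = 1.228 s.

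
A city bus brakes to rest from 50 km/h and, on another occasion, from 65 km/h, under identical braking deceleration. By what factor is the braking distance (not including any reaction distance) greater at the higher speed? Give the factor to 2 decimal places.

Braking distance d = v²/(2a), so with a fixed, d ∝ v².
Factor = (65/50)² = 1.3000² = 1.6900.

Factor ≈ 1.69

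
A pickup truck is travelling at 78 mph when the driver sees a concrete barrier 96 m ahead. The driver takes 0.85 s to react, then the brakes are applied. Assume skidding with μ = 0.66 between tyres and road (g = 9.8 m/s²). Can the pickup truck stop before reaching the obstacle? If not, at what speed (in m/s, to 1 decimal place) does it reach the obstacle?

No — it strikes the obstacle at 18.9 m/s

78 mph × 0.44704 = 34.8691 m/s.
a = μg = 0.66 × 9.8 = 6.468 m/s².
Reaction distance = 34.8691 × 0.85 = 29.639 m.
Braking distance needed to stop: v²/(2a) = 1215.854 / 12.936 = 93.990 m, so total needed = 29.639 + 93.990 = 123.629 m > 96 m — it cannot stop.
Distance remaining when braking begins: 96 − 29.639 = 66.361 m.
v² = v₀² − 2a·d = 1215.854 − 2 × 6.468 × 66.361 = 357.408 m²/s².
v = √357.408 = 18.905 m/s.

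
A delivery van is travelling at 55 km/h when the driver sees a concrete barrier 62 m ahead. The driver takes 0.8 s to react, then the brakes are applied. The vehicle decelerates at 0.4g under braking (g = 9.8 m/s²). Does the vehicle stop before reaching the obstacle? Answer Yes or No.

Yes

55 km/h ÷ 3.6 = 15.2778 m/s.
a = 0.4 × 9.8 = 3.920 m/s².
Reaction distance = 15.2778 × 0.8 = 12.222 m.
Braking distance = v²/(2a) = 233.411 / 7.840 = 29.772 m.
Total stopping distance = 12.222 + 29.772 = 41.994 m, vs 62 m available — it stops with 62 − 41.994 = 20.006 m to spare.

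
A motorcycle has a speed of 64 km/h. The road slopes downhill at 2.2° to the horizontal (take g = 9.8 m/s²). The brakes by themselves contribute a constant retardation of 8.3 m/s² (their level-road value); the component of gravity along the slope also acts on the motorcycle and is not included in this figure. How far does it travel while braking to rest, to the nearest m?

64 km/h ÷ 3.6 = 17.7778 m/s.
Gravity along the downhill slope reduces the braking deceleration: a_eff = 8.300 − 9.8·sin 2.2° = 8.300 − 0.376 = 7.924 m/s².
Braking distance = v²/(2a) = 17.7778² / (2 × 7.924) = 316.050 / 15.848 = 19.943 m.

Braking distance ≈ 20 m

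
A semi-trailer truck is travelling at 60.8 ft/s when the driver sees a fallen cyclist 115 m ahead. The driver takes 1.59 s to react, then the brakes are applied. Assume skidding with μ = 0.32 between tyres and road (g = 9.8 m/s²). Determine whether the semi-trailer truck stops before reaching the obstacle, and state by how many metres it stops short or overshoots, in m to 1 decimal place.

60.8 ft/s × 0.3048 = 18.5318 m/s.
a = μg = 0.32 × 9.8 = 3.136 m/s².
Reaction distance = 18.5318 × 1.59 = 29.466 m.
Braking distance = v²/(2a) = 343.428 / 6.272 = 54.756 m.
Total stopping distance = 29.466 + 54.756 = 84.222 m, vs 115 m available — it stops with 115 − 84.222 = 30.778 m to spare.

Yes — it stops 30.8 m short of the obstacle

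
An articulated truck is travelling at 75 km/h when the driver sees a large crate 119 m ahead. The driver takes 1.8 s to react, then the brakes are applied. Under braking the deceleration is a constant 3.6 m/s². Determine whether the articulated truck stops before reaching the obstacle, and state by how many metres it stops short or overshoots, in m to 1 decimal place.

75 km/h ÷ 3.6 = 20.8333 m/s.
Reaction distance = 20.8333 × 1.8 = 37.500 m.
Braking distance = v²/(2a) = 434.026 / 7.200 = 60.281 m.
Total stopping distance = 37.500 + 60.281 = 97.781 m, vs 119 m available — it stops with 119 − 97.781 = 21.219 m to spare.

Yes — it stops 21.2 m short of the obstacle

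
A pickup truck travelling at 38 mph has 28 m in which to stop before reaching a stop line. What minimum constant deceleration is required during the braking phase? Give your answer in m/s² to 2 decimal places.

38 mph × 0.44704 = 16.9875 m/s.
v² = 2a·d ⇒ a = v²/(2d) = 16.9875² / (2 × 28.000) = 288.575 / 56.000 = 5.1531 m/s².

Required deceleration ≈ 5.15 m/s²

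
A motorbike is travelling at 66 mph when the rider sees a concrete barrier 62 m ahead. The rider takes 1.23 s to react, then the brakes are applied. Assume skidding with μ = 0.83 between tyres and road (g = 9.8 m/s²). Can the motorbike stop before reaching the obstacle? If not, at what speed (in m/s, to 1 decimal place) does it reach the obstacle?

No — it strikes the obstacle at 21.3 m/s

66 mph × 0.44704 = 29.5046 m/s.
a = μg = 0.83 × 9.8 = 8.134 m/s².
Reaction distance = 29.5046 × 1.23 = 36.291 m.
Braking distance needed to stop: v²/(2a) = 870.521 / 16.268 = 53.511 m, so total needed = 36.291 + 53.511 = 89.802 m > 62 m — it cannot stop.
Distance remaining when braking begins: 62 − 36.291 = 25.709 m.
v² = v₀² − 2a·d = 870.521 − 2 × 8.134 × 25.709 = 452.287 m²/s².
v = √452.287 = 21.267 m/s.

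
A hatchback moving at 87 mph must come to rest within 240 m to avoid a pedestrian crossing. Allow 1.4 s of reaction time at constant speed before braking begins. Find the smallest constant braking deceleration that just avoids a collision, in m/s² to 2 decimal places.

Required deceleration ≈ 4.08 m/s²

87 mph × 0.44704 = 38.8925 m/s.
Distance covered during reaction = 38.8925 × 1.4 = 54.449 m.
Distance available for braking: 240 − 54.449 = 185.551 m.
v² = 2a·d ⇒ a = v²/(2d) = 38.8925² / (2 × 185.551) = 1512.627 / 371.102 = 4.0760 m/s².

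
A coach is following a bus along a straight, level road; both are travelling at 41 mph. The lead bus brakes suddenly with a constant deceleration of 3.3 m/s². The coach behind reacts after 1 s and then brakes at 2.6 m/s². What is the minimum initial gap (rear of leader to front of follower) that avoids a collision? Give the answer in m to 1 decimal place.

41 mph × 0.44704 = 18.3286 m/s.
Leader travels v²/(2a_L) = 335.938 / 6.600 = 50.900 m before stopping.
Follower covers v·t_r = 18.3286 × 1 = 18.329 m while reacting, then v²/(2a_F) = 335.938 / 5.200 = 64.603 m while braking, for a total of 18.329 + 64.603 = 82.932 m.
Since a_F ≤ a_L and the follower starts braking later, the follower is never slower than the leader, so the closest approach is when both have stopped.
Minimum gap = 82.932 − 50.900 = 32.032 m.

Minimum gap ≈ 32.0 m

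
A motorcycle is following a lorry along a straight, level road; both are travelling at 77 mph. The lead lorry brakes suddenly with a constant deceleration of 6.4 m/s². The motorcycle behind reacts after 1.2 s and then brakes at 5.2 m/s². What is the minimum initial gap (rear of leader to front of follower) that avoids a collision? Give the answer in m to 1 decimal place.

Minimum gap ≈ 62.7 m

77 mph × 0.44704 = 34.4221 m/s.
Leader travels v²/(2a_L) = 1184.881 / 12.800 = 92.569 m before stopping.
Follower covers v·t_r = 34.4221 × 1.2 = 41.307 m while reacting, then v²/(2a_F) = 1184.881 / 10.400 = 113.931 m while braking, for a total of 41.307 + 113.931 = 155.238 m.
Since a_F ≤ a_L and the follower starts braking later, the follower is never slower than the leader, so the closest approach is when both have stopped.
Minimum gap = 155.238 − 92.569 = 62.669 m.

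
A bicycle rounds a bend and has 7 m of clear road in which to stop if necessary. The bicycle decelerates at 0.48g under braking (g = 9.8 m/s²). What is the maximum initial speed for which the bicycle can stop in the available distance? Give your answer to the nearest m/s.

Maximum speed ≈ 8 m/s

a = 0.48 × 9.8 = 4.704 m/s².
v²/(2a) = d ⇒ v = √(2 × 4.704 × 7) = √65.86 = 8.1154 m/s.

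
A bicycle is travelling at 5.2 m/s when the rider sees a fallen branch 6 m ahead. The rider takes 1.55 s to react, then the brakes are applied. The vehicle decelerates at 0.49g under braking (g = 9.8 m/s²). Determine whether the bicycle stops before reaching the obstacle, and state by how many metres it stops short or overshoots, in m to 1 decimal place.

a = 0.49 × 9.8 = 4.802 m/s².
Reaction distance = 5.2000 × 1.55 = 8.060 m.
Braking distance = v²/(2a) = 27.040 / 9.604 = 2.815 m.
Total stopping distance = 8.060 + 2.815 = 10.875 m, vs 6 m available — it cannot stop in time and overshoots by 10.875 − 6 = 4.875 m.

No — it overshoots by 4.9 m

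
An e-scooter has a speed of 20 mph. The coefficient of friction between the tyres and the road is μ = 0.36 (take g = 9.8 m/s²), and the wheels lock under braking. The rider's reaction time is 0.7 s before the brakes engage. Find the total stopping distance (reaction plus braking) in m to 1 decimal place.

20 mph × 0.44704 = 8.9408 m/s.
a = μg = 0.36 × 9.8 = 3.528 m/s².
Reaction distance = v·t_r = 8.9408 × 0.7 = 6.259 m.
Braking distance = v²/(2a) = 8.9408² / (2 × 3.528) = 79.938 / 7.056 = 11.329 m.
Total = 6.259 + 11.329 = 17.588 m.

Total stopping distance ≈ 17.6 m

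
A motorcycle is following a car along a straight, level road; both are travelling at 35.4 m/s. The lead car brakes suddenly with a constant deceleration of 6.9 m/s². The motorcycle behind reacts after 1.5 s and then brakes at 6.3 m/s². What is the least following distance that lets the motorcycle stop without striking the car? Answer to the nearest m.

Minimum gap ≈ 62 m

Leader travels v²/(2a_L) = 1253.160 / 13.800 = 90.809 m before stopping.
Follower covers v·t_r = 35.4000 × 1.5 = 53.100 m while reacting, then v²/(2a_F) = 1253.160 / 12.600 = 99.457 m while braking, for a total of 53.100 + 99.457 = 152.557 m.
Since a_F ≤ a_L and the follower starts braking later, the follower is never slower than the leader, so the closest approach is when both have stopped.
Minimum gap = 152.557 − 90.809 = 61.748 m.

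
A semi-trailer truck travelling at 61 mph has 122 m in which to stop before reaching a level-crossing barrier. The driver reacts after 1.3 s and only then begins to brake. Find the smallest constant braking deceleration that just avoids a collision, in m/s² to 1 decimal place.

61 mph × 0.44704 = 27.2694 m/s.
Distance covered during reaction = 27.2694 × 1.3 = 35.450 m.
Distance available for braking: 122 − 35.450 = 86.550 m.
v² = 2a·d ⇒ a = v²/(2d) = 27.2694² / (2 × 86.550) = 743.620 / 173.100 = 4.2959 m/s².

Required deceleration ≈ 4.3 m/s²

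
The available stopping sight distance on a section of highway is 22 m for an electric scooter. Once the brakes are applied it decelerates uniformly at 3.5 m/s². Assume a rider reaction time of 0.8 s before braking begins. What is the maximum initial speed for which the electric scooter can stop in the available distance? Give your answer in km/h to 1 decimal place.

Maximum speed ≈ 35.7 km/h

Stopping distance: v·t_r + v²/(2a) = 22 with t_r = 0.8 s and a = 3.500 m/s².
So v² + 5.600 v − 154.00 = 0.
Positive root: v = −a·t_r + √((a·t_r)² + 2a·d) = −2.800 + √(7.840 + 154.00) = 9.9216 m/s.
9.9216 m/s × 3.6 = 35.718 km/h.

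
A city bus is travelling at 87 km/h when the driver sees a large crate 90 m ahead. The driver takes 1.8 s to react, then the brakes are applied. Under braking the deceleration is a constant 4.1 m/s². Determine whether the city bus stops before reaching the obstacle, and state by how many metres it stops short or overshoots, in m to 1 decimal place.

87 km/h ÷ 3.6 = 24.1667 m/s.
Reaction distance = 24.1667 × 1.8 = 43.500 m.
Braking distance = v²/(2a) = 584.029 / 8.200 = 71.223 m.
Total stopping distance = 43.500 + 71.223 = 114.723 m, vs 90 m available — it cannot stop in time and overshoots by 114.723 − 90 = 24.723 m.

No — it overshoots by 24.7 m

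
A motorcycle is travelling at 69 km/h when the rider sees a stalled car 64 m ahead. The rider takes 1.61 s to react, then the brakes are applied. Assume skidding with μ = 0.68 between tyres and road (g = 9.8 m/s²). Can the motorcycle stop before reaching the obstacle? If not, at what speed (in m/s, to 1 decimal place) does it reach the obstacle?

Yes — it stops about 5.6 m short of the obstacle, so it never reaches it

69 km/h ÷ 3.6 = 19.1667 m/s.
a = μg = 0.68 × 9.8 = 6.664 m/s².
Reaction distance = 19.1667 × 1.61 = 30.858 m.
Braking distance = v²/(2a) = 367.362 / 13.328 = 27.563 m.
Total stopping distance = 30.858 + 27.563 = 58.421 m, vs 64 m available — it stops with 64 − 58.421 = 5.579 m to spare.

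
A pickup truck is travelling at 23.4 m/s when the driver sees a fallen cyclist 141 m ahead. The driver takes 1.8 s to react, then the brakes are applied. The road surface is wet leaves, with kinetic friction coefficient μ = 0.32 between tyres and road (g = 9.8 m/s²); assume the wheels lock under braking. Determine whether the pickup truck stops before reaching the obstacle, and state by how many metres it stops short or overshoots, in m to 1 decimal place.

Yes — it stops 11.6 m short of the obstacle

a = μg = 0.32 × 9.8 = 3.136 m/s².
Reaction distance = 23.4000 × 1.8 = 42.120 m.
Braking distance = v²/(2a) = 547.560 / 6.272 = 87.302 m.
Total stopping distance = 42.120 + 87.302 = 129.422 m, vs 141 m available — it stops with 141 − 129.422 = 11.578 m to spare.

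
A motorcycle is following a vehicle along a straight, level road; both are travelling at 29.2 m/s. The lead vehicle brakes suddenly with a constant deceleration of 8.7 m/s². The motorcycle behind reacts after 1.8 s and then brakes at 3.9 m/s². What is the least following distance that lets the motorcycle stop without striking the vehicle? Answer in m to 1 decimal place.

Minimum gap ≈ 112.9 m

Leader travels v²/(2a_L) = 852.640 / 17.400 = 49.002 m before stopping.
Follower covers v·t_r = 29.2000 × 1.8 = 52.560 m while reacting, then v²/(2a_F) = 852.640 / 7.800 = 109.313 m while braking, for a total of 52.560 + 109.313 = 161.873 m.
Since a_F ≤ a_L and the follower starts braking later, the follower is never slower than the leader, so the closest approach is when both have stopped.
Minimum gap = 161.873 − 49.002 = 112.871 m.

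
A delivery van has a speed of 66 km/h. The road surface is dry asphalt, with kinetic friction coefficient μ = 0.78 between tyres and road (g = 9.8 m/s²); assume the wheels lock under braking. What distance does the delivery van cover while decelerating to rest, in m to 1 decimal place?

Braking distance ≈ 22.0 m

66 km/h ÷ 3.6 = 18.3333 m/s.
a = μg = 0.78 × 9.8 = 7.644 m/s².
Braking distance = v²/(2a) = 18.3333² / (2 × 7.644) = 336.110 / 15.288 = 21.985 m.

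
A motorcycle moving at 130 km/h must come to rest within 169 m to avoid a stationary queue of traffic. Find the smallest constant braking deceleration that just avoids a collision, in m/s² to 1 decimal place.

Required deceleration ≈ 3.9 m/s²

130 km/h ÷ 3.6 = 36.1111 m/s.
v² = 2a·d ⇒ a = v²/(2d) = 36.1111² / (2 × 169.000) = 1304.012 / 338.000 = 3.8580 m/s².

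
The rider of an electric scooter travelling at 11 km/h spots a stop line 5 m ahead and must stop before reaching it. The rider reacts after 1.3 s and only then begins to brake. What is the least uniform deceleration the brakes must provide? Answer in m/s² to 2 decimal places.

Required deceleration ≈ 4.54 m/s²

11 km/h ÷ 3.6 = 3.0556 m/s.
Distance covered during reaction = 3.0556 × 1.3 = 3.972 m.
Distance available for braking: 5 − 3.972 = 1.028 m.
v² = 2a·d ⇒ a = v²/(2d) = 3.0556² / (2 × 1.028) = 9.337 / 2.056 = 4.5413 m/s².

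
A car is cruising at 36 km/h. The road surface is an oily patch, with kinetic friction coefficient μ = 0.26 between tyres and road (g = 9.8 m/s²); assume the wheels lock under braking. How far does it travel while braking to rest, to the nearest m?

36 km/h ÷ 3.6 = 10.0000 m/s.
a = μg = 0.26 × 9.8 = 2.548 m/s².
Braking distance = v²/(2a) = 10.0000² / (2 × 2.548) = 100.000 / 5.096 = 19.623 m.

Braking distance ≈ 20 m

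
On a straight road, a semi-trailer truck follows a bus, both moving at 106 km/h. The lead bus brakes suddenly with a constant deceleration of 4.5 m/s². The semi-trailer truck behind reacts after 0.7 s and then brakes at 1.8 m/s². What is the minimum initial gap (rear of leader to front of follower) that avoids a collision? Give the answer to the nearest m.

Minimum gap ≈ 165 m

106 km/h ÷ 3.6 = 29.4444 m/s.
Leader travels v²/(2a_L) = 866.973 / 9.000 = 96.330 m before stopping.
Follower covers v·t_r = 29.4444 × 0.7 = 20.611 m while reacting, then v²/(2a_F) = 866.973 / 3.600 = 240.826 m while braking, for a total of 20.611 + 240.826 = 261.437 m.
Since a_F ≤ a_L and the follower starts braking later, the follower is never slower than the leader, so the closest approach is when both have stopped.
Minimum gap = 261.437 − 96.330 = 165.107 m.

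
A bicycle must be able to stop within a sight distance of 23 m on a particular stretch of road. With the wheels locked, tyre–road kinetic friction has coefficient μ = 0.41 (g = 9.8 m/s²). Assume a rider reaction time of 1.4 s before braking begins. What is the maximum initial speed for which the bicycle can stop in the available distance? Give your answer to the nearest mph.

a = μg = 0.41 × 9.8 = 4.018 m/s².
Stopping distance: v·t_r + v²/(2a) = 23 with t_r = 1.4 s and a = 4.018 m/s².
So v² + 11.250 v − 184.83 = 0.
Positive root: v = −a·t_r + √((a·t_r)² + 2a·d) = −5.625 + √(31.641 + 184.83) = 9.0880 m/s.
9.0880 m/s ÷ 0.44704 = 20.329 mph.

Maximum speed ≈ 20 mph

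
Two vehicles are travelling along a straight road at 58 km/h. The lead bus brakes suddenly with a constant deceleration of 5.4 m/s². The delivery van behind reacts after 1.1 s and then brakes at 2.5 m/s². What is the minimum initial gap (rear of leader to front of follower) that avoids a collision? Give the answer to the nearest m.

Minimum gap ≈ 46 m

58 km/h ÷ 3.6 = 16.1111 m/s.
Leader travels v²/(2a_L) = 259.568 / 10.800 = 24.034 m before stopping.
Follower covers v·t_r = 16.1111 × 1.1 = 17.722 m while reacting, then v²/(2a_F) = 259.568 / 5.000 = 51.914 m while braking, for a total of 17.722 + 51.914 = 69.636 m.
Since a_F ≤ a_L and the follower starts braking later, the follower is never slower than the leader, so the closest approach is when both have stopped.
Minimum gap = 69.636 − 24.034 = 45.602 m.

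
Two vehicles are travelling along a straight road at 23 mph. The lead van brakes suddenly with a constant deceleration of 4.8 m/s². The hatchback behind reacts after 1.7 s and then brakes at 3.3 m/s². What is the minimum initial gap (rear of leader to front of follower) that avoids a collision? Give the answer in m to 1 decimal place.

Minimum gap ≈ 22.5 m

23 mph × 0.44704 = 10.2819 m/s.
Leader travels v²/(2a_L) = 105.717 / 9.600 = 11.012 m before stopping.
Follower covers v·t_r = 10.2819 × 1.7 = 17.479 m while reacting, then v²/(2a_F) = 105.717 / 6.600 = 16.018 m while braking, for a total of 17.479 + 16.018 = 33.497 m.
Since a_F ≤ a_L and the follower starts braking later, the follower is never slower than the leader, so the closest approach is when both have stopped.
Minimum gap = 33.497 − 11.012 = 22.485 m.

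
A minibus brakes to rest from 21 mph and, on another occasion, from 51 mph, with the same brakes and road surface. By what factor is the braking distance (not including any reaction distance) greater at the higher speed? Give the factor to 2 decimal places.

Factor ≈ 5.90

Braking distance d = v²/(2a), so with a fixed, d ∝ v².
Factor = (51/21)² = 2.4286² = 5.8981.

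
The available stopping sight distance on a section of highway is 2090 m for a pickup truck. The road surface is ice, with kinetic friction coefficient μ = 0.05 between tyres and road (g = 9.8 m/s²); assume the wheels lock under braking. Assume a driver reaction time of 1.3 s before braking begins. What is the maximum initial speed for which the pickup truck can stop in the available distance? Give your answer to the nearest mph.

a = μg = 0.05 × 9.8 = 0.490 m/s².
Stopping distance: v·t_r + v²/(2a) = 2090 with t_r = 1.3 s and a = 0.490 m/s².
So v² + 1.274 v − 2048.20 = 0.
Positive root: v = −a·t_r + √((a·t_r)² + 2a·d) = −0.637 + √(0.406 + 2048.20) = 44.6245 m/s.
44.6245 m/s ÷ 0.44704 = 99.822 mph.

Maximum speed ≈ 100 mph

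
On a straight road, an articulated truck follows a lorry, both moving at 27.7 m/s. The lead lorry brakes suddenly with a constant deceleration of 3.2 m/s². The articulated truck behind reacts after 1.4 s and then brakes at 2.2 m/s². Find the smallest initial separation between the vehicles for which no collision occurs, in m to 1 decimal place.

Leader travels v²/(2a_L) = 767.290 / 6.400 = 119.889 m before stopping.
Follower covers v·t_r = 27.7000 × 1.4 = 38.780 m while reacting, then v²/(2a_F) = 767.290 / 4.400 = 174.384 m while braking, for a total of 38.780 + 174.384 = 213.164 m.
Since a_F ≤ a_L and the follower starts braking later, the follower is never slower than the leader, so the closest approach is when both have stopped.
Minimum gap = 213.164 − 119.889 = 93.275 m.

Minimum gap ≈ 93.3 m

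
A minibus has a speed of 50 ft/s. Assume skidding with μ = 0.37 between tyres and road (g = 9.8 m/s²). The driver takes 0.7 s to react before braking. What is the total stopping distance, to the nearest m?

Total stopping distance ≈ 43 m

50 ft/s × 0.3048 = 15.2400 m/s.
a = μg = 0.37 × 9.8 = 3.626 m/s².
Reaction distance = v·t_r = 15.2400 × 0.7 = 10.668 m.
Braking distance = v²/(2a) = 15.2400² / (2 × 3.626) = 232.258 / 7.252 = 32.027 m.
Total = 10.668 + 32.027 = 42.695 m.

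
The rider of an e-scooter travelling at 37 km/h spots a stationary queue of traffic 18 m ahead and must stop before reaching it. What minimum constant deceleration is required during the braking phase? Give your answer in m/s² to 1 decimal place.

37 km/h ÷ 3.6 = 10.2778 m/s.
v² = 2a·d ⇒ a = v²/(2d) = 10.2778² / (2 × 18.000) = 105.633 / 36.000 = 2.9343 m/s².

Required deceleration ≈ 2.9 m/s²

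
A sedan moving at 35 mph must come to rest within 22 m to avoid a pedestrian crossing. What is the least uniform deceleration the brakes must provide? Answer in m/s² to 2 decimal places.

35 mph × 0.44704 = 15.6464 m/s.
v² = 2a·d ⇒ a = v²/(2d) = 15.6464² / (2 × 22.000) = 244.810 / 44.000 = 5.5639 m/s².

Required deceleration ≈ 5.56 m/s²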